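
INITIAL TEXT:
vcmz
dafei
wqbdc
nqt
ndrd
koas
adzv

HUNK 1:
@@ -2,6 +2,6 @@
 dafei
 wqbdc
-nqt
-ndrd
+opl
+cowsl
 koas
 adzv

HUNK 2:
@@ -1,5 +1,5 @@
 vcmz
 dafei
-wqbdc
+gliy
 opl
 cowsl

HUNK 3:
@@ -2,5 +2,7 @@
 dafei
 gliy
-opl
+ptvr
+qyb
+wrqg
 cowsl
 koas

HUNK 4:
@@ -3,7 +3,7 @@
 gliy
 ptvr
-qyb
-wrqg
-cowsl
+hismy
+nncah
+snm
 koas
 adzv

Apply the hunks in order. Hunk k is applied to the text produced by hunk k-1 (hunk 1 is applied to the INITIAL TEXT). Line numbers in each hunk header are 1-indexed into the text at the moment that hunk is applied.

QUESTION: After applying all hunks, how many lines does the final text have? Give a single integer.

Answer: 9

Derivation:
Hunk 1: at line 2 remove [nqt,ndrd] add [opl,cowsl] -> 7 lines: vcmz dafei wqbdc opl cowsl koas adzv
Hunk 2: at line 1 remove [wqbdc] add [gliy] -> 7 lines: vcmz dafei gliy opl cowsl koas adzv
Hunk 3: at line 2 remove [opl] add [ptvr,qyb,wrqg] -> 9 lines: vcmz dafei gliy ptvr qyb wrqg cowsl koas adzv
Hunk 4: at line 3 remove [qyb,wrqg,cowsl] add [hismy,nncah,snm] -> 9 lines: vcmz dafei gliy ptvr hismy nncah snm koas adzv
Final line count: 9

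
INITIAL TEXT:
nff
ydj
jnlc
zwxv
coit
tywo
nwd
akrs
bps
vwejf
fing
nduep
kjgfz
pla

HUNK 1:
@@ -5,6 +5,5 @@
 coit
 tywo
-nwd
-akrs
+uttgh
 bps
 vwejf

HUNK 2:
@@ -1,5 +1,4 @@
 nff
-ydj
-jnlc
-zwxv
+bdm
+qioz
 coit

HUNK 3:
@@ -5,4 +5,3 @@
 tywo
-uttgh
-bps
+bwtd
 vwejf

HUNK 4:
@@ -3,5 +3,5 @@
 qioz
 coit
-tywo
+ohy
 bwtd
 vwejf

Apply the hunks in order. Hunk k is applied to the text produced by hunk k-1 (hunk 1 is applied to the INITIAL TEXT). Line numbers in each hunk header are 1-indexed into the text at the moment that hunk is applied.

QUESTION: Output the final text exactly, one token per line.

Answer: nff
bdm
qioz
coit
ohy
bwtd
vwejf
fing
nduep
kjgfz
pla

Derivation:
Hunk 1: at line 5 remove [nwd,akrs] add [uttgh] -> 13 lines: nff ydj jnlc zwxv coit tywo uttgh bps vwejf fing nduep kjgfz pla
Hunk 2: at line 1 remove [ydj,jnlc,zwxv] add [bdm,qioz] -> 12 lines: nff bdm qioz coit tywo uttgh bps vwejf fing nduep kjgfz pla
Hunk 3: at line 5 remove [uttgh,bps] add [bwtd] -> 11 lines: nff bdm qioz coit tywo bwtd vwejf fing nduep kjgfz pla
Hunk 4: at line 3 remove [tywo] add [ohy] -> 11 lines: nff bdm qioz coit ohy bwtd vwejf fing nduep kjgfz pla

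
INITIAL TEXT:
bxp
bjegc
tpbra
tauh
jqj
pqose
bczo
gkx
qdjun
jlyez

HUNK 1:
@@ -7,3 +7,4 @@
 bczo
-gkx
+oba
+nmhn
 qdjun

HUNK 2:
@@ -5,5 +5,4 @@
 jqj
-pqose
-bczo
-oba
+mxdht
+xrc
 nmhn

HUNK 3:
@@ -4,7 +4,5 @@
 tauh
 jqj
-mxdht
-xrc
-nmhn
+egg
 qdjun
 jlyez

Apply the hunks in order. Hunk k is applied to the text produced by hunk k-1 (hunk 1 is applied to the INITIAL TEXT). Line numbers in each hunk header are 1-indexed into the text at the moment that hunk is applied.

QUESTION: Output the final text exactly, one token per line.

Hunk 1: at line 7 remove [gkx] add [oba,nmhn] -> 11 lines: bxp bjegc tpbra tauh jqj pqose bczo oba nmhn qdjun jlyez
Hunk 2: at line 5 remove [pqose,bczo,oba] add [mxdht,xrc] -> 10 lines: bxp bjegc tpbra tauh jqj mxdht xrc nmhn qdjun jlyez
Hunk 3: at line 4 remove [mxdht,xrc,nmhn] add [egg] -> 8 lines: bxp bjegc tpbra tauh jqj egg qdjun jlyez

Answer: bxp
bjegc
tpbra
tauh
jqj
egg
qdjun
jlyez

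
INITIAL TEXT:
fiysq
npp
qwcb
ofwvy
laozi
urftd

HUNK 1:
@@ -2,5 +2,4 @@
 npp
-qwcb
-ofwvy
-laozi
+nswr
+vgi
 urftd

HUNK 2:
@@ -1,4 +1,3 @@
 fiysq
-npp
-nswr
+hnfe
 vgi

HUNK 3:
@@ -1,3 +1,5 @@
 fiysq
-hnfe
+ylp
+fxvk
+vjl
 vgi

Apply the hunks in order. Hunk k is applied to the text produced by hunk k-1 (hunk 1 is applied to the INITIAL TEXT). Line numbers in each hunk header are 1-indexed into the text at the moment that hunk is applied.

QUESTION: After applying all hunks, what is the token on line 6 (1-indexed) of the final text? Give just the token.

Hunk 1: at line 2 remove [qwcb,ofwvy,laozi] add [nswr,vgi] -> 5 lines: fiysq npp nswr vgi urftd
Hunk 2: at line 1 remove [npp,nswr] add [hnfe] -> 4 lines: fiysq hnfe vgi urftd
Hunk 3: at line 1 remove [hnfe] add [ylp,fxvk,vjl] -> 6 lines: fiysq ylp fxvk vjl vgi urftd
Final line 6: urftd

Answer: urftd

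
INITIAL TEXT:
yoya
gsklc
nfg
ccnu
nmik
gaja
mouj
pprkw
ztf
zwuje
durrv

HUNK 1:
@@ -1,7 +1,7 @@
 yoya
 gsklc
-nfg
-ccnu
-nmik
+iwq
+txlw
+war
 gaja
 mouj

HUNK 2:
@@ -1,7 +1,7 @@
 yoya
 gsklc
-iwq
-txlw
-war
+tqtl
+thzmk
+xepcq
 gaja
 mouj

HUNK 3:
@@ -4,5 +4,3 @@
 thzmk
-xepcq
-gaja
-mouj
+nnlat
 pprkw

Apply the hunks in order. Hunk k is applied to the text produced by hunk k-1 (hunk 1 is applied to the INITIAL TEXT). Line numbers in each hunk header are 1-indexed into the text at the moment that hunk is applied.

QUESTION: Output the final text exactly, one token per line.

Answer: yoya
gsklc
tqtl
thzmk
nnlat
pprkw
ztf
zwuje
durrv

Derivation:
Hunk 1: at line 1 remove [nfg,ccnu,nmik] add [iwq,txlw,war] -> 11 lines: yoya gsklc iwq txlw war gaja mouj pprkw ztf zwuje durrv
Hunk 2: at line 1 remove [iwq,txlw,war] add [tqtl,thzmk,xepcq] -> 11 lines: yoya gsklc tqtl thzmk xepcq gaja mouj pprkw ztf zwuje durrv
Hunk 3: at line 4 remove [xepcq,gaja,mouj] add [nnlat] -> 9 lines: yoya gsklc tqtl thzmk nnlat pprkw ztf zwuje durrv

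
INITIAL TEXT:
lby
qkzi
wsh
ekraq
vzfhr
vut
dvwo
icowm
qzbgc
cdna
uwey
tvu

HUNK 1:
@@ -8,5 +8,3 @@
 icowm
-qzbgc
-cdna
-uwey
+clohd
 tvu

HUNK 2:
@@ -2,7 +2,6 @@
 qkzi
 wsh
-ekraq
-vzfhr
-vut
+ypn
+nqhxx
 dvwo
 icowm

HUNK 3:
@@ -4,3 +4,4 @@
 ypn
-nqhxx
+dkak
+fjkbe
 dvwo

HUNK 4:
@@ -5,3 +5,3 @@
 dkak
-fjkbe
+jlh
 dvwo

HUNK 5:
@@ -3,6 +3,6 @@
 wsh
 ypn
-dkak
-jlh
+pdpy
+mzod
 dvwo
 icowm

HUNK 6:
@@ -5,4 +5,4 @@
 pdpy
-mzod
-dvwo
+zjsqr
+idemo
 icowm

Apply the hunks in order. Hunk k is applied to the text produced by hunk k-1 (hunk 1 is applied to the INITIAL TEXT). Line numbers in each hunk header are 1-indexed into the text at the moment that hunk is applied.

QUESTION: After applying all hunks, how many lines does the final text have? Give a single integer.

Answer: 10

Derivation:
Hunk 1: at line 8 remove [qzbgc,cdna,uwey] add [clohd] -> 10 lines: lby qkzi wsh ekraq vzfhr vut dvwo icowm clohd tvu
Hunk 2: at line 2 remove [ekraq,vzfhr,vut] add [ypn,nqhxx] -> 9 lines: lby qkzi wsh ypn nqhxx dvwo icowm clohd tvu
Hunk 3: at line 4 remove [nqhxx] add [dkak,fjkbe] -> 10 lines: lby qkzi wsh ypn dkak fjkbe dvwo icowm clohd tvu
Hunk 4: at line 5 remove [fjkbe] add [jlh] -> 10 lines: lby qkzi wsh ypn dkak jlh dvwo icowm clohd tvu
Hunk 5: at line 3 remove [dkak,jlh] add [pdpy,mzod] -> 10 lines: lby qkzi wsh ypn pdpy mzod dvwo icowm clohd tvu
Hunk 6: at line 5 remove [mzod,dvwo] add [zjsqr,idemo] -> 10 lines: lby qkzi wsh ypn pdpy zjsqr idemo icowm clohd tvu
Final line count: 10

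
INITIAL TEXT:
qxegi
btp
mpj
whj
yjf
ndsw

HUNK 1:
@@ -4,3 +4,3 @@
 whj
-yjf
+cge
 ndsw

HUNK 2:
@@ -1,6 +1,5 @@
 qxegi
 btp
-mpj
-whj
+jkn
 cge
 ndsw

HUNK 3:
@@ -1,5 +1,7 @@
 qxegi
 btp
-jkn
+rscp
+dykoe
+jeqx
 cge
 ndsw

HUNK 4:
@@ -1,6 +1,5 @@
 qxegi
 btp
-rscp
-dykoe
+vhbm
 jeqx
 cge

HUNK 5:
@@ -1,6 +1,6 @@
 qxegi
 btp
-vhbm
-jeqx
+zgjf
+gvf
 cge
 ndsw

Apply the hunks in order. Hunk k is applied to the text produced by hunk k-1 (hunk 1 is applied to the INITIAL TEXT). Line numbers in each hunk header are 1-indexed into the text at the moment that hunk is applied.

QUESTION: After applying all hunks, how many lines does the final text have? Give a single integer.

Hunk 1: at line 4 remove [yjf] add [cge] -> 6 lines: qxegi btp mpj whj cge ndsw
Hunk 2: at line 1 remove [mpj,whj] add [jkn] -> 5 lines: qxegi btp jkn cge ndsw
Hunk 3: at line 1 remove [jkn] add [rscp,dykoe,jeqx] -> 7 lines: qxegi btp rscp dykoe jeqx cge ndsw
Hunk 4: at line 1 remove [rscp,dykoe] add [vhbm] -> 6 lines: qxegi btp vhbm jeqx cge ndsw
Hunk 5: at line 1 remove [vhbm,jeqx] add [zgjf,gvf] -> 6 lines: qxegi btp zgjf gvf cge ndsw
Final line count: 6

Answer: 6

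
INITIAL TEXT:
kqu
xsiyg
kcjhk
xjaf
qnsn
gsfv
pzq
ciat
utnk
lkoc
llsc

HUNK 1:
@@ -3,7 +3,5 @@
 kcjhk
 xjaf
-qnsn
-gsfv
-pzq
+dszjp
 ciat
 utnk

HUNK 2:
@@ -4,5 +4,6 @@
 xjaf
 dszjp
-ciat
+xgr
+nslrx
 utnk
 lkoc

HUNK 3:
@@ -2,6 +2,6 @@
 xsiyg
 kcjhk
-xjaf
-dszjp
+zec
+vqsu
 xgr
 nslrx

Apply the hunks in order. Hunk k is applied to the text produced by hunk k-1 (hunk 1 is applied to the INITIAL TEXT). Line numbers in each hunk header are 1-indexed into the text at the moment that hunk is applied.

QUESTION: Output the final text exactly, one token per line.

Answer: kqu
xsiyg
kcjhk
zec
vqsu
xgr
nslrx
utnk
lkoc
llsc

Derivation:
Hunk 1: at line 3 remove [qnsn,gsfv,pzq] add [dszjp] -> 9 lines: kqu xsiyg kcjhk xjaf dszjp ciat utnk lkoc llsc
Hunk 2: at line 4 remove [ciat] add [xgr,nslrx] -> 10 lines: kqu xsiyg kcjhk xjaf dszjp xgr nslrx utnk lkoc llsc
Hunk 3: at line 2 remove [xjaf,dszjp] add [zec,vqsu] -> 10 lines: kqu xsiyg kcjhk zec vqsu xgr nslrx utnk lkoc llsc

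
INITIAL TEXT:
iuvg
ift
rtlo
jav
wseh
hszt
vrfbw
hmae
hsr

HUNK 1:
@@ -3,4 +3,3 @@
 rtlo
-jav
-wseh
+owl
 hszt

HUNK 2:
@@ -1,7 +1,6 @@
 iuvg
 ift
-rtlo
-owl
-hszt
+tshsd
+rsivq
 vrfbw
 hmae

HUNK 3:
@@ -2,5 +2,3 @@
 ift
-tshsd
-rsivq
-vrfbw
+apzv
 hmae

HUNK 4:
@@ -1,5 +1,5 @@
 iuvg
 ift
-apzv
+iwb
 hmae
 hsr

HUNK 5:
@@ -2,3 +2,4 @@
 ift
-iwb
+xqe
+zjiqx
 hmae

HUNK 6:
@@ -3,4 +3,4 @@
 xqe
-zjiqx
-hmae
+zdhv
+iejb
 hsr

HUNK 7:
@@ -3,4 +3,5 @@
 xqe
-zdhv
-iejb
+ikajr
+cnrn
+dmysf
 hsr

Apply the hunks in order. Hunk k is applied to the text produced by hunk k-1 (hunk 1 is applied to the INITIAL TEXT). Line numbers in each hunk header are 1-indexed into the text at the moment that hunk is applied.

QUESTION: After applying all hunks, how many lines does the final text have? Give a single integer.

Answer: 7

Derivation:
Hunk 1: at line 3 remove [jav,wseh] add [owl] -> 8 lines: iuvg ift rtlo owl hszt vrfbw hmae hsr
Hunk 2: at line 1 remove [rtlo,owl,hszt] add [tshsd,rsivq] -> 7 lines: iuvg ift tshsd rsivq vrfbw hmae hsr
Hunk 3: at line 2 remove [tshsd,rsivq,vrfbw] add [apzv] -> 5 lines: iuvg ift apzv hmae hsr
Hunk 4: at line 1 remove [apzv] add [iwb] -> 5 lines: iuvg ift iwb hmae hsr
Hunk 5: at line 2 remove [iwb] add [xqe,zjiqx] -> 6 lines: iuvg ift xqe zjiqx hmae hsr
Hunk 6: at line 3 remove [zjiqx,hmae] add [zdhv,iejb] -> 6 lines: iuvg ift xqe zdhv iejb hsr
Hunk 7: at line 3 remove [zdhv,iejb] add [ikajr,cnrn,dmysf] -> 7 lines: iuvg ift xqe ikajr cnrn dmysf hsr
Final line count: 7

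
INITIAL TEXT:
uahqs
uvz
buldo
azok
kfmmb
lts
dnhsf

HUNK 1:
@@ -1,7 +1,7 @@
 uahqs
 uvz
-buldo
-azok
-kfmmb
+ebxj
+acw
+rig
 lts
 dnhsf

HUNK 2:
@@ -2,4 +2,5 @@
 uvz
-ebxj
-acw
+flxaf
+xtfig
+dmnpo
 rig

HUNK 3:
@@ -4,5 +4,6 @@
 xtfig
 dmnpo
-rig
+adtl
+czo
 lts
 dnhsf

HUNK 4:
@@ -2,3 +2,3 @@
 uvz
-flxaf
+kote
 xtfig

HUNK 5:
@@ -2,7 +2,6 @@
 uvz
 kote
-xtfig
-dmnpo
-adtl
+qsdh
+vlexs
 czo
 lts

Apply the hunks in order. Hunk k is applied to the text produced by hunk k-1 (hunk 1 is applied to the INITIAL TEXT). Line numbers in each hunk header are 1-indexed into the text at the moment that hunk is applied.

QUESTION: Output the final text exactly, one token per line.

Hunk 1: at line 1 remove [buldo,azok,kfmmb] add [ebxj,acw,rig] -> 7 lines: uahqs uvz ebxj acw rig lts dnhsf
Hunk 2: at line 2 remove [ebxj,acw] add [flxaf,xtfig,dmnpo] -> 8 lines: uahqs uvz flxaf xtfig dmnpo rig lts dnhsf
Hunk 3: at line 4 remove [rig] add [adtl,czo] -> 9 lines: uahqs uvz flxaf xtfig dmnpo adtl czo lts dnhsf
Hunk 4: at line 2 remove [flxaf] add [kote] -> 9 lines: uahqs uvz kote xtfig dmnpo adtl czo lts dnhsf
Hunk 5: at line 2 remove [xtfig,dmnpo,adtl] add [qsdh,vlexs] -> 8 lines: uahqs uvz kote qsdh vlexs czo lts dnhsf

Answer: uahqs
uvz
kote
qsdh
vlexs
czo
lts
dnhsf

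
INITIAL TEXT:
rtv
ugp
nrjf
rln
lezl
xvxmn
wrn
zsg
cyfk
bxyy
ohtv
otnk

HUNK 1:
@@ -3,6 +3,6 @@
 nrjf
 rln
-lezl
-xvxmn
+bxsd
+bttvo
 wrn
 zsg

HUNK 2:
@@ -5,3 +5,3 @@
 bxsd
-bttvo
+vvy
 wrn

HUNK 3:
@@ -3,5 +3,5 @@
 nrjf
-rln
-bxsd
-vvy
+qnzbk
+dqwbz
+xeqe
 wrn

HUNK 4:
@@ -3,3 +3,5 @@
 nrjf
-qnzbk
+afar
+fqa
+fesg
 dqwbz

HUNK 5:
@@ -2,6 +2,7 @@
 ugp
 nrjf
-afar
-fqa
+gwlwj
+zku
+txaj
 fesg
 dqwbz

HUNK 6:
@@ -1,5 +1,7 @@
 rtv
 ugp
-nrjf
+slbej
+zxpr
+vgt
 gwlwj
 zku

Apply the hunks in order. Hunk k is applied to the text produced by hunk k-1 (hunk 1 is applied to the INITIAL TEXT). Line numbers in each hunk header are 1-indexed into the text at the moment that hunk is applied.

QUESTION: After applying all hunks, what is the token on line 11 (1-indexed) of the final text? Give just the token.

Answer: xeqe

Derivation:
Hunk 1: at line 3 remove [lezl,xvxmn] add [bxsd,bttvo] -> 12 lines: rtv ugp nrjf rln bxsd bttvo wrn zsg cyfk bxyy ohtv otnk
Hunk 2: at line 5 remove [bttvo] add [vvy] -> 12 lines: rtv ugp nrjf rln bxsd vvy wrn zsg cyfk bxyy ohtv otnk
Hunk 3: at line 3 remove [rln,bxsd,vvy] add [qnzbk,dqwbz,xeqe] -> 12 lines: rtv ugp nrjf qnzbk dqwbz xeqe wrn zsg cyfk bxyy ohtv otnk
Hunk 4: at line 3 remove [qnzbk] add [afar,fqa,fesg] -> 14 lines: rtv ugp nrjf afar fqa fesg dqwbz xeqe wrn zsg cyfk bxyy ohtv otnk
Hunk 5: at line 2 remove [afar,fqa] add [gwlwj,zku,txaj] -> 15 lines: rtv ugp nrjf gwlwj zku txaj fesg dqwbz xeqe wrn zsg cyfk bxyy ohtv otnk
Hunk 6: at line 1 remove [nrjf] add [slbej,zxpr,vgt] -> 17 lines: rtv ugp slbej zxpr vgt gwlwj zku txaj fesg dqwbz xeqe wrn zsg cyfk bxyy ohtv otnk
Final line 11: xeqe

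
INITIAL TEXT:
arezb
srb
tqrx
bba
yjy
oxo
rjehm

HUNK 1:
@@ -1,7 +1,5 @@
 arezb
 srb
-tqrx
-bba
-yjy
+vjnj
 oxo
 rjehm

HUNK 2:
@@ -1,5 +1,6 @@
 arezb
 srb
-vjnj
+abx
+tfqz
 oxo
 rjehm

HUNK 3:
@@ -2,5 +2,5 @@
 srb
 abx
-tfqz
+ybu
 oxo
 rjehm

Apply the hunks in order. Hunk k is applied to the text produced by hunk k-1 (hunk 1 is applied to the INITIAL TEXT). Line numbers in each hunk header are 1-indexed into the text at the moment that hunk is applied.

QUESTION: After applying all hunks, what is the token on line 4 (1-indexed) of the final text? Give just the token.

Hunk 1: at line 1 remove [tqrx,bba,yjy] add [vjnj] -> 5 lines: arezb srb vjnj oxo rjehm
Hunk 2: at line 1 remove [vjnj] add [abx,tfqz] -> 6 lines: arezb srb abx tfqz oxo rjehm
Hunk 3: at line 2 remove [tfqz] add [ybu] -> 6 lines: arezb srb abx ybu oxo rjehm
Final line 4: ybu

Answer: ybu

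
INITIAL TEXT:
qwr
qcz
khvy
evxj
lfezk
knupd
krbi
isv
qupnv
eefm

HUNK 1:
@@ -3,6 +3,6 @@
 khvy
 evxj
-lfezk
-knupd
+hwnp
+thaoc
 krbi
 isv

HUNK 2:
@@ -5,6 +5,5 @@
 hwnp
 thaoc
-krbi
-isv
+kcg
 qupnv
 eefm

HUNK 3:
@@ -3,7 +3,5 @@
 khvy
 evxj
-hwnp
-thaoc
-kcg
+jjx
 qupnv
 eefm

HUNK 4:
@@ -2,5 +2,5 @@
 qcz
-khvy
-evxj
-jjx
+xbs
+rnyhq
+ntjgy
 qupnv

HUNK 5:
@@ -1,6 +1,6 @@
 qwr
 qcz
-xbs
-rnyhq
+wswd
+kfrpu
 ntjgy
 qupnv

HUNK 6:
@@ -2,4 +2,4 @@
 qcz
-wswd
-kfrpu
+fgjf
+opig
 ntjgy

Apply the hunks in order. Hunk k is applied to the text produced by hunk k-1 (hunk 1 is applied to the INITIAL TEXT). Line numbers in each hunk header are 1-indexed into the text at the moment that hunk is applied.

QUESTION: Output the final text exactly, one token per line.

Answer: qwr
qcz
fgjf
opig
ntjgy
qupnv
eefm

Derivation:
Hunk 1: at line 3 remove [lfezk,knupd] add [hwnp,thaoc] -> 10 lines: qwr qcz khvy evxj hwnp thaoc krbi isv qupnv eefm
Hunk 2: at line 5 remove [krbi,isv] add [kcg] -> 9 lines: qwr qcz khvy evxj hwnp thaoc kcg qupnv eefm
Hunk 3: at line 3 remove [hwnp,thaoc,kcg] add [jjx] -> 7 lines: qwr qcz khvy evxj jjx qupnv eefm
Hunk 4: at line 2 remove [khvy,evxj,jjx] add [xbs,rnyhq,ntjgy] -> 7 lines: qwr qcz xbs rnyhq ntjgy qupnv eefm
Hunk 5: at line 1 remove [xbs,rnyhq] add [wswd,kfrpu] -> 7 lines: qwr qcz wswd kfrpu ntjgy qupnv eefm
Hunk 6: at line 2 remove [wswd,kfrpu] add [fgjf,opig] -> 7 lines: qwr qcz fgjf opig ntjgy qupnv eefm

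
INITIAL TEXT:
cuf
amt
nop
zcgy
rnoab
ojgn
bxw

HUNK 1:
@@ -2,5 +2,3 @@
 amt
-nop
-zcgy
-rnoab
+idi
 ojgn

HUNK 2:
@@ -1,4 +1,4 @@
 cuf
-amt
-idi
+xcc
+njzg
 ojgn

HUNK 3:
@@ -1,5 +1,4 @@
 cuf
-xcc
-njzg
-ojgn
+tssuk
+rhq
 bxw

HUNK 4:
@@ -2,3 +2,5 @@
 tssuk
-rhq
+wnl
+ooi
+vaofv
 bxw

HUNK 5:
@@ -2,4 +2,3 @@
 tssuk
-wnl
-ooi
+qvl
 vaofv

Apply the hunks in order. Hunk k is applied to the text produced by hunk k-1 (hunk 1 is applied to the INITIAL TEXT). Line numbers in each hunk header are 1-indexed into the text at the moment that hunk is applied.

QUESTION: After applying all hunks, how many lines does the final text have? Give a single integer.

Answer: 5

Derivation:
Hunk 1: at line 2 remove [nop,zcgy,rnoab] add [idi] -> 5 lines: cuf amt idi ojgn bxw
Hunk 2: at line 1 remove [amt,idi] add [xcc,njzg] -> 5 lines: cuf xcc njzg ojgn bxw
Hunk 3: at line 1 remove [xcc,njzg,ojgn] add [tssuk,rhq] -> 4 lines: cuf tssuk rhq bxw
Hunk 4: at line 2 remove [rhq] add [wnl,ooi,vaofv] -> 6 lines: cuf tssuk wnl ooi vaofv bxw
Hunk 5: at line 2 remove [wnl,ooi] add [qvl] -> 5 lines: cuf tssuk qvl vaofv bxw
Final line count: 5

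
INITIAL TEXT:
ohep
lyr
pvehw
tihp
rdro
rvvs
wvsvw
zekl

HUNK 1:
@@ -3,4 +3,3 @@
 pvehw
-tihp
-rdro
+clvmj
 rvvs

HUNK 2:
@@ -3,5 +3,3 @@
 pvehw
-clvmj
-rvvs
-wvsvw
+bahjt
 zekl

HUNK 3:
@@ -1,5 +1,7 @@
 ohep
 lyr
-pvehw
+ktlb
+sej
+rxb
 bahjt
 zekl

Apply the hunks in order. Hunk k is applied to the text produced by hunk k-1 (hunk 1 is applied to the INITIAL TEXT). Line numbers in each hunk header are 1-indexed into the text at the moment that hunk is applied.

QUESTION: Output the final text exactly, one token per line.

Hunk 1: at line 3 remove [tihp,rdro] add [clvmj] -> 7 lines: ohep lyr pvehw clvmj rvvs wvsvw zekl
Hunk 2: at line 3 remove [clvmj,rvvs,wvsvw] add [bahjt] -> 5 lines: ohep lyr pvehw bahjt zekl
Hunk 3: at line 1 remove [pvehw] add [ktlb,sej,rxb] -> 7 lines: ohep lyr ktlb sej rxb bahjt zekl

Answer: ohep
lyr
ktlb
sej
rxb
bahjt
zekl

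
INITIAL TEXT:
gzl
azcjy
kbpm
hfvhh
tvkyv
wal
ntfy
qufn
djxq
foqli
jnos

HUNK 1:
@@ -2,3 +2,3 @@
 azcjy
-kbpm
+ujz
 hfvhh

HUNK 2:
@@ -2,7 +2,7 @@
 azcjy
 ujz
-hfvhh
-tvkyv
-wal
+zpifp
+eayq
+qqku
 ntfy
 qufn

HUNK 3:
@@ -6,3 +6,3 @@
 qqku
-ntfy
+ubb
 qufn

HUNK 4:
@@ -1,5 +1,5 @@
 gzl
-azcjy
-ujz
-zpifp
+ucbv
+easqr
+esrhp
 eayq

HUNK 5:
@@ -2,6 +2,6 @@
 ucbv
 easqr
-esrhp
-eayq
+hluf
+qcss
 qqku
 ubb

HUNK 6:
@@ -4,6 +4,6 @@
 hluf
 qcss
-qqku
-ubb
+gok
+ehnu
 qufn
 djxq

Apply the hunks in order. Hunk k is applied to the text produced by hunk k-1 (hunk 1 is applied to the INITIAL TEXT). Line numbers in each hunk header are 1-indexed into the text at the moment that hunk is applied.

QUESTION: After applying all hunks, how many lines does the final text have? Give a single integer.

Answer: 11

Derivation:
Hunk 1: at line 2 remove [kbpm] add [ujz] -> 11 lines: gzl azcjy ujz hfvhh tvkyv wal ntfy qufn djxq foqli jnos
Hunk 2: at line 2 remove [hfvhh,tvkyv,wal] add [zpifp,eayq,qqku] -> 11 lines: gzl azcjy ujz zpifp eayq qqku ntfy qufn djxq foqli jnos
Hunk 3: at line 6 remove [ntfy] add [ubb] -> 11 lines: gzl azcjy ujz zpifp eayq qqku ubb qufn djxq foqli jnos
Hunk 4: at line 1 remove [azcjy,ujz,zpifp] add [ucbv,easqr,esrhp] -> 11 lines: gzl ucbv easqr esrhp eayq qqku ubb qufn djxq foqli jnos
Hunk 5: at line 2 remove [esrhp,eayq] add [hluf,qcss] -> 11 lines: gzl ucbv easqr hluf qcss qqku ubb qufn djxq foqli jnos
Hunk 6: at line 4 remove [qqku,ubb] add [gok,ehnu] -> 11 lines: gzl ucbv easqr hluf qcss gok ehnu qufn djxq foqli jnos
Final line count: 11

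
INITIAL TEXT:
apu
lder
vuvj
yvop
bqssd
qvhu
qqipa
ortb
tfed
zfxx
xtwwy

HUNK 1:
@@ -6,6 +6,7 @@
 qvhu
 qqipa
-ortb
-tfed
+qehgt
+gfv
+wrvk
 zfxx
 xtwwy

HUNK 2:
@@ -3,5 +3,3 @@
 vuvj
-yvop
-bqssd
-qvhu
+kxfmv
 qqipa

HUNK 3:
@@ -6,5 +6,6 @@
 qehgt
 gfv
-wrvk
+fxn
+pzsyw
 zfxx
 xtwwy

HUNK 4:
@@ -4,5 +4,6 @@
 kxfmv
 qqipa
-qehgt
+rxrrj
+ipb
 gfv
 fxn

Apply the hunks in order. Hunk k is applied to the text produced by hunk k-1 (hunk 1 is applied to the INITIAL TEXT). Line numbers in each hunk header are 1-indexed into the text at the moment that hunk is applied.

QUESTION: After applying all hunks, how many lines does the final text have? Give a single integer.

Answer: 12

Derivation:
Hunk 1: at line 6 remove [ortb,tfed] add [qehgt,gfv,wrvk] -> 12 lines: apu lder vuvj yvop bqssd qvhu qqipa qehgt gfv wrvk zfxx xtwwy
Hunk 2: at line 3 remove [yvop,bqssd,qvhu] add [kxfmv] -> 10 lines: apu lder vuvj kxfmv qqipa qehgt gfv wrvk zfxx xtwwy
Hunk 3: at line 6 remove [wrvk] add [fxn,pzsyw] -> 11 lines: apu lder vuvj kxfmv qqipa qehgt gfv fxn pzsyw zfxx xtwwy
Hunk 4: at line 4 remove [qehgt] add [rxrrj,ipb] -> 12 lines: apu lder vuvj kxfmv qqipa rxrrj ipb gfv fxn pzsyw zfxx xtwwy
Final line count: 12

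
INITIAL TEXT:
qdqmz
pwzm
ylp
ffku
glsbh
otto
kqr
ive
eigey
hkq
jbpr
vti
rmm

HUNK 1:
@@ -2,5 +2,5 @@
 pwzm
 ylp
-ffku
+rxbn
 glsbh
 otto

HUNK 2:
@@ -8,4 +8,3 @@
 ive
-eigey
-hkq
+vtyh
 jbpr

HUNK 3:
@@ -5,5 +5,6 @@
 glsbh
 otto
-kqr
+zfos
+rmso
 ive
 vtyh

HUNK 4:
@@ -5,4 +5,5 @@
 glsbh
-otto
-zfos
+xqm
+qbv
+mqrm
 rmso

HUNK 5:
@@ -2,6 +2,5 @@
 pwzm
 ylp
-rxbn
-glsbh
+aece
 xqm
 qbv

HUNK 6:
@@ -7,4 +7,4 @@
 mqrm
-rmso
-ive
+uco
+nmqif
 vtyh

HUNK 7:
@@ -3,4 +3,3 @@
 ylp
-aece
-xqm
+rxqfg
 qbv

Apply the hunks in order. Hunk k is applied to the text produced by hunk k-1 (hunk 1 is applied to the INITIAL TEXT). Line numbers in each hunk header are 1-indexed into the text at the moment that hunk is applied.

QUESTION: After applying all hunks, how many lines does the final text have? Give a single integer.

Hunk 1: at line 2 remove [ffku] add [rxbn] -> 13 lines: qdqmz pwzm ylp rxbn glsbh otto kqr ive eigey hkq jbpr vti rmm
Hunk 2: at line 8 remove [eigey,hkq] add [vtyh] -> 12 lines: qdqmz pwzm ylp rxbn glsbh otto kqr ive vtyh jbpr vti rmm
Hunk 3: at line 5 remove [kqr] add [zfos,rmso] -> 13 lines: qdqmz pwzm ylp rxbn glsbh otto zfos rmso ive vtyh jbpr vti rmm
Hunk 4: at line 5 remove [otto,zfos] add [xqm,qbv,mqrm] -> 14 lines: qdqmz pwzm ylp rxbn glsbh xqm qbv mqrm rmso ive vtyh jbpr vti rmm
Hunk 5: at line 2 remove [rxbn,glsbh] add [aece] -> 13 lines: qdqmz pwzm ylp aece xqm qbv mqrm rmso ive vtyh jbpr vti rmm
Hunk 6: at line 7 remove [rmso,ive] add [uco,nmqif] -> 13 lines: qdqmz pwzm ylp aece xqm qbv mqrm uco nmqif vtyh jbpr vti rmm
Hunk 7: at line 3 remove [aece,xqm] add [rxqfg] -> 12 lines: qdqmz pwzm ylp rxqfg qbv mqrm uco nmqif vtyh jbpr vti rmm
Final line count: 12

Answer: 12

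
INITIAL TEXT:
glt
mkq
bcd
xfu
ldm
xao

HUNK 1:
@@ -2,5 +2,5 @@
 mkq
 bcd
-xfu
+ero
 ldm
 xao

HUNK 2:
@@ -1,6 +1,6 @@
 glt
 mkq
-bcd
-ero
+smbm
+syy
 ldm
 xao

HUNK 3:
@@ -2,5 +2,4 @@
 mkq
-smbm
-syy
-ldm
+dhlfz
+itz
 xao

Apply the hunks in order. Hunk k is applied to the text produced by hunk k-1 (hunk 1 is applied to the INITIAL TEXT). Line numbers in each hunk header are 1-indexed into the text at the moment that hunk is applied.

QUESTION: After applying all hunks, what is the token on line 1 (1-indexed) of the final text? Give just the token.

Hunk 1: at line 2 remove [xfu] add [ero] -> 6 lines: glt mkq bcd ero ldm xao
Hunk 2: at line 1 remove [bcd,ero] add [smbm,syy] -> 6 lines: glt mkq smbm syy ldm xao
Hunk 3: at line 2 remove [smbm,syy,ldm] add [dhlfz,itz] -> 5 lines: glt mkq dhlfz itz xao
Final line 1: glt

Answer: glt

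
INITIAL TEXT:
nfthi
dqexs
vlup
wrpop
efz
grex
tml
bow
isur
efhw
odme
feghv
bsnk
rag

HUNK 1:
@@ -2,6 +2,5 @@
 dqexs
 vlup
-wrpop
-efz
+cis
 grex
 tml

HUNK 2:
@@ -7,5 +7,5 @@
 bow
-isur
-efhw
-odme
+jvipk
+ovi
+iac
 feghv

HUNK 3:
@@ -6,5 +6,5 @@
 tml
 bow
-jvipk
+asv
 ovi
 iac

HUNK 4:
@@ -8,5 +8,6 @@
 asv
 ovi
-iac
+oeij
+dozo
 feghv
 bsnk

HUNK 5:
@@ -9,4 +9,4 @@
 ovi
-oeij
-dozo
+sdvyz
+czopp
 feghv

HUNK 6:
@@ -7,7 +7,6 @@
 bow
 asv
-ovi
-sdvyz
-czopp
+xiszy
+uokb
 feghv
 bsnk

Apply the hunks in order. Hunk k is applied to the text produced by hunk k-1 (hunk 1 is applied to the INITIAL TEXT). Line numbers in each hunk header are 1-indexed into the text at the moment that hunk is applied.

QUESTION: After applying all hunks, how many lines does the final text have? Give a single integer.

Answer: 13

Derivation:
Hunk 1: at line 2 remove [wrpop,efz] add [cis] -> 13 lines: nfthi dqexs vlup cis grex tml bow isur efhw odme feghv bsnk rag
Hunk 2: at line 7 remove [isur,efhw,odme] add [jvipk,ovi,iac] -> 13 lines: nfthi dqexs vlup cis grex tml bow jvipk ovi iac feghv bsnk rag
Hunk 3: at line 6 remove [jvipk] add [asv] -> 13 lines: nfthi dqexs vlup cis grex tml bow asv ovi iac feghv bsnk rag
Hunk 4: at line 8 remove [iac] add [oeij,dozo] -> 14 lines: nfthi dqexs vlup cis grex tml bow asv ovi oeij dozo feghv bsnk rag
Hunk 5: at line 9 remove [oeij,dozo] add [sdvyz,czopp] -> 14 lines: nfthi dqexs vlup cis grex tml bow asv ovi sdvyz czopp feghv bsnk rag
Hunk 6: at line 7 remove [ovi,sdvyz,czopp] add [xiszy,uokb] -> 13 lines: nfthi dqexs vlup cis grex tml bow asv xiszy uokb feghv bsnk rag
Final line count: 13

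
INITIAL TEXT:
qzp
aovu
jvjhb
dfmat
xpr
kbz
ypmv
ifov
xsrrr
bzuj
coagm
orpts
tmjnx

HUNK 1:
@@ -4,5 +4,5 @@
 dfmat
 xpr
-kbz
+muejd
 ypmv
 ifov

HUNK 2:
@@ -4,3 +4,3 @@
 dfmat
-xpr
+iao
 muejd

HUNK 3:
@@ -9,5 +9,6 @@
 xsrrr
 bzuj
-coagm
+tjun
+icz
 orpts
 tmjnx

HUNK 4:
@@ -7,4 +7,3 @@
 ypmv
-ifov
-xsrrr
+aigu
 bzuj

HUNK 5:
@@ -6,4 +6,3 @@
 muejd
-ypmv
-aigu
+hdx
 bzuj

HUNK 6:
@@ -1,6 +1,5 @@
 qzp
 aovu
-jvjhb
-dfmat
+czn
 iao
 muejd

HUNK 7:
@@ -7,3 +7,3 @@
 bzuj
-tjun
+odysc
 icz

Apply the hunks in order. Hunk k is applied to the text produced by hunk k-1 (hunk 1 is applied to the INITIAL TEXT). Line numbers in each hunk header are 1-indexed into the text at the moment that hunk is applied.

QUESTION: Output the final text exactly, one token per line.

Answer: qzp
aovu
czn
iao
muejd
hdx
bzuj
odysc
icz
orpts
tmjnx

Derivation:
Hunk 1: at line 4 remove [kbz] add [muejd] -> 13 lines: qzp aovu jvjhb dfmat xpr muejd ypmv ifov xsrrr bzuj coagm orpts tmjnx
Hunk 2: at line 4 remove [xpr] add [iao] -> 13 lines: qzp aovu jvjhb dfmat iao muejd ypmv ifov xsrrr bzuj coagm orpts tmjnx
Hunk 3: at line 9 remove [coagm] add [tjun,icz] -> 14 lines: qzp aovu jvjhb dfmat iao muejd ypmv ifov xsrrr bzuj tjun icz orpts tmjnx
Hunk 4: at line 7 remove [ifov,xsrrr] add [aigu] -> 13 lines: qzp aovu jvjhb dfmat iao muejd ypmv aigu bzuj tjun icz orpts tmjnx
Hunk 5: at line 6 remove [ypmv,aigu] add [hdx] -> 12 lines: qzp aovu jvjhb dfmat iao muejd hdx bzuj tjun icz orpts tmjnx
Hunk 6: at line 1 remove [jvjhb,dfmat] add [czn] -> 11 lines: qzp aovu czn iao muejd hdx bzuj tjun icz orpts tmjnx
Hunk 7: at line 7 remove [tjun] add [odysc] -> 11 lines: qzp aovu czn iao muejd hdx bzuj odysc icz orpts tmjnx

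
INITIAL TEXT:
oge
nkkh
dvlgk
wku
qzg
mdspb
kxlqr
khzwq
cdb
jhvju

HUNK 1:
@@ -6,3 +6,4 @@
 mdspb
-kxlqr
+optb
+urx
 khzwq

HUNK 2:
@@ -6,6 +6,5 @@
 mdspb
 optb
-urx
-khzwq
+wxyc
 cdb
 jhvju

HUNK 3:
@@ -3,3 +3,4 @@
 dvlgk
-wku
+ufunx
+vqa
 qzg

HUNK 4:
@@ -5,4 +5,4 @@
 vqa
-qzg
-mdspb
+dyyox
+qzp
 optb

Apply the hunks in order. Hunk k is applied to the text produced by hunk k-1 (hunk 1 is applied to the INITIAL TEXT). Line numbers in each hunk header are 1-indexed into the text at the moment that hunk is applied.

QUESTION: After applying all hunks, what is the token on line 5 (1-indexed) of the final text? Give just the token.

Answer: vqa

Derivation:
Hunk 1: at line 6 remove [kxlqr] add [optb,urx] -> 11 lines: oge nkkh dvlgk wku qzg mdspb optb urx khzwq cdb jhvju
Hunk 2: at line 6 remove [urx,khzwq] add [wxyc] -> 10 lines: oge nkkh dvlgk wku qzg mdspb optb wxyc cdb jhvju
Hunk 3: at line 3 remove [wku] add [ufunx,vqa] -> 11 lines: oge nkkh dvlgk ufunx vqa qzg mdspb optb wxyc cdb jhvju
Hunk 4: at line 5 remove [qzg,mdspb] add [dyyox,qzp] -> 11 lines: oge nkkh dvlgk ufunx vqa dyyox qzp optb wxyc cdb jhvju
Final line 5: vqa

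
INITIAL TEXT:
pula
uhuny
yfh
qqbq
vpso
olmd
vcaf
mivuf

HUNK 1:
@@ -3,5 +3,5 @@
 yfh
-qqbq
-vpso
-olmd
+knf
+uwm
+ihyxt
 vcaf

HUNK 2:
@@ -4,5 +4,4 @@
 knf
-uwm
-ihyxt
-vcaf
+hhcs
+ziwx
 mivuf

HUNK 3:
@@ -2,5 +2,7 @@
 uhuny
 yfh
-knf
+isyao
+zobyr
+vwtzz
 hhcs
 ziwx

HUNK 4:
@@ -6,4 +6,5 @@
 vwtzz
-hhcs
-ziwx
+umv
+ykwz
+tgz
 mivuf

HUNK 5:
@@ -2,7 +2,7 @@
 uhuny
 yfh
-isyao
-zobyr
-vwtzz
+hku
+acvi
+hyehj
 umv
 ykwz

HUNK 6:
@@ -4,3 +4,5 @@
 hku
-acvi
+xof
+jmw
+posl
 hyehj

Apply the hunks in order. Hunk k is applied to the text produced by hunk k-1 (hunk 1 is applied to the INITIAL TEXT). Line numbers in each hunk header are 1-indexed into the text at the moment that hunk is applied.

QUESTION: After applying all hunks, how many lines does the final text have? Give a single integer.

Answer: 12

Derivation:
Hunk 1: at line 3 remove [qqbq,vpso,olmd] add [knf,uwm,ihyxt] -> 8 lines: pula uhuny yfh knf uwm ihyxt vcaf mivuf
Hunk 2: at line 4 remove [uwm,ihyxt,vcaf] add [hhcs,ziwx] -> 7 lines: pula uhuny yfh knf hhcs ziwx mivuf
Hunk 3: at line 2 remove [knf] add [isyao,zobyr,vwtzz] -> 9 lines: pula uhuny yfh isyao zobyr vwtzz hhcs ziwx mivuf
Hunk 4: at line 6 remove [hhcs,ziwx] add [umv,ykwz,tgz] -> 10 lines: pula uhuny yfh isyao zobyr vwtzz umv ykwz tgz mivuf
Hunk 5: at line 2 remove [isyao,zobyr,vwtzz] add [hku,acvi,hyehj] -> 10 lines: pula uhuny yfh hku acvi hyehj umv ykwz tgz mivuf
Hunk 6: at line 4 remove [acvi] add [xof,jmw,posl] -> 12 lines: pula uhuny yfh hku xof jmw posl hyehj umv ykwz tgz mivuf
Final line count: 12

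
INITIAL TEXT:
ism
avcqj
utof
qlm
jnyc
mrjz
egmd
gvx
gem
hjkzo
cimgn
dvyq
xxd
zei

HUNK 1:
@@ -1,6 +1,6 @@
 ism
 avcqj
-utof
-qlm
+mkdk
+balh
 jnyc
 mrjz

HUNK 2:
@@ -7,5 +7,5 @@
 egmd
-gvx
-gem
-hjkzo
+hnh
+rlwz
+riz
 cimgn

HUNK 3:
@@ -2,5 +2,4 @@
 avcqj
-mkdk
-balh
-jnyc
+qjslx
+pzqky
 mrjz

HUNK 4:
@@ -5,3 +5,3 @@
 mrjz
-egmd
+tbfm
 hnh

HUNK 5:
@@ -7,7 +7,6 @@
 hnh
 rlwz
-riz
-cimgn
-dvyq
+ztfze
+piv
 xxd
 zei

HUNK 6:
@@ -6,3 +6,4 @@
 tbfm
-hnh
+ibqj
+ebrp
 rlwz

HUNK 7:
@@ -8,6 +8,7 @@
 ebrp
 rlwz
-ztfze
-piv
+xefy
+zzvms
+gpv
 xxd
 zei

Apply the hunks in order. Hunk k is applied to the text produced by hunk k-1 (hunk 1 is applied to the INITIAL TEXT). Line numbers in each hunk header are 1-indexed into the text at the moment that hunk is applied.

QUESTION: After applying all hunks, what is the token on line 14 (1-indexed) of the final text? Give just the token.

Hunk 1: at line 1 remove [utof,qlm] add [mkdk,balh] -> 14 lines: ism avcqj mkdk balh jnyc mrjz egmd gvx gem hjkzo cimgn dvyq xxd zei
Hunk 2: at line 7 remove [gvx,gem,hjkzo] add [hnh,rlwz,riz] -> 14 lines: ism avcqj mkdk balh jnyc mrjz egmd hnh rlwz riz cimgn dvyq xxd zei
Hunk 3: at line 2 remove [mkdk,balh,jnyc] add [qjslx,pzqky] -> 13 lines: ism avcqj qjslx pzqky mrjz egmd hnh rlwz riz cimgn dvyq xxd zei
Hunk 4: at line 5 remove [egmd] add [tbfm] -> 13 lines: ism avcqj qjslx pzqky mrjz tbfm hnh rlwz riz cimgn dvyq xxd zei
Hunk 5: at line 7 remove [riz,cimgn,dvyq] add [ztfze,piv] -> 12 lines: ism avcqj qjslx pzqky mrjz tbfm hnh rlwz ztfze piv xxd zei
Hunk 6: at line 6 remove [hnh] add [ibqj,ebrp] -> 13 lines: ism avcqj qjslx pzqky mrjz tbfm ibqj ebrp rlwz ztfze piv xxd zei
Hunk 7: at line 8 remove [ztfze,piv] add [xefy,zzvms,gpv] -> 14 lines: ism avcqj qjslx pzqky mrjz tbfm ibqj ebrp rlwz xefy zzvms gpv xxd zei
Final line 14: zei

Answer: zei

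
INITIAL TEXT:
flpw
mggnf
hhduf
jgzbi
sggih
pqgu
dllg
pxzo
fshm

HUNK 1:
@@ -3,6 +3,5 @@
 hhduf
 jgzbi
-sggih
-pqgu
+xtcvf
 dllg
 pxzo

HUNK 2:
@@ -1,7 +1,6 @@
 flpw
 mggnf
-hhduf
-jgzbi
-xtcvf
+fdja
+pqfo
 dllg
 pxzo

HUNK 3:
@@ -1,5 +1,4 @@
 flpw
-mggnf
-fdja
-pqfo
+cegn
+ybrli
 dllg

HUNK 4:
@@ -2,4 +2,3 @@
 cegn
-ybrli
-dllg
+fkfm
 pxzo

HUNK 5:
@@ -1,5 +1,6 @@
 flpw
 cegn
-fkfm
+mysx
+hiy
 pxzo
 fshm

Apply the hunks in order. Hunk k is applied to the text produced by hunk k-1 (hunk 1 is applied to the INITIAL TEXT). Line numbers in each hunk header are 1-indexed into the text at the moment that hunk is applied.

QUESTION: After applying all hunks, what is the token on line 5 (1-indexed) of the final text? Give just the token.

Hunk 1: at line 3 remove [sggih,pqgu] add [xtcvf] -> 8 lines: flpw mggnf hhduf jgzbi xtcvf dllg pxzo fshm
Hunk 2: at line 1 remove [hhduf,jgzbi,xtcvf] add [fdja,pqfo] -> 7 lines: flpw mggnf fdja pqfo dllg pxzo fshm
Hunk 3: at line 1 remove [mggnf,fdja,pqfo] add [cegn,ybrli] -> 6 lines: flpw cegn ybrli dllg pxzo fshm
Hunk 4: at line 2 remove [ybrli,dllg] add [fkfm] -> 5 lines: flpw cegn fkfm pxzo fshm
Hunk 5: at line 1 remove [fkfm] add [mysx,hiy] -> 6 lines: flpw cegn mysx hiy pxzo fshm
Final line 5: pxzo

Answer: pxzo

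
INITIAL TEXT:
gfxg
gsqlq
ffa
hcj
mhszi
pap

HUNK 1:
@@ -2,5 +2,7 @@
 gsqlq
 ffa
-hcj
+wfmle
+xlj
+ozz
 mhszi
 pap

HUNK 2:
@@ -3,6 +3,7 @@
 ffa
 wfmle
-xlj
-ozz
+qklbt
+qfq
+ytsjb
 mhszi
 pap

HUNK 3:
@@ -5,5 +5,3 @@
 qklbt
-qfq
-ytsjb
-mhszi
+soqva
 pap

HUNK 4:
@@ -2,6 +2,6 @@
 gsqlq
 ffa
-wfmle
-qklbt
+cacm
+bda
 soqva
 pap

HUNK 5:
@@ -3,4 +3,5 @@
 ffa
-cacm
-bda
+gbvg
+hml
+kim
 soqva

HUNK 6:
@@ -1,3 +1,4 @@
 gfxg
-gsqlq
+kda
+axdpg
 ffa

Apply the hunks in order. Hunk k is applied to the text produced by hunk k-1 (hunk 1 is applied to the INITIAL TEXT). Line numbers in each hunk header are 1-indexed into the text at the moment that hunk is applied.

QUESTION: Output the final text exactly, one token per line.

Hunk 1: at line 2 remove [hcj] add [wfmle,xlj,ozz] -> 8 lines: gfxg gsqlq ffa wfmle xlj ozz mhszi pap
Hunk 2: at line 3 remove [xlj,ozz] add [qklbt,qfq,ytsjb] -> 9 lines: gfxg gsqlq ffa wfmle qklbt qfq ytsjb mhszi pap
Hunk 3: at line 5 remove [qfq,ytsjb,mhszi] add [soqva] -> 7 lines: gfxg gsqlq ffa wfmle qklbt soqva pap
Hunk 4: at line 2 remove [wfmle,qklbt] add [cacm,bda] -> 7 lines: gfxg gsqlq ffa cacm bda soqva pap
Hunk 5: at line 3 remove [cacm,bda] add [gbvg,hml,kim] -> 8 lines: gfxg gsqlq ffa gbvg hml kim soqva pap
Hunk 6: at line 1 remove [gsqlq] add [kda,axdpg] -> 9 lines: gfxg kda axdpg ffa gbvg hml kim soqva pap

Answer: gfxg
kda
axdpg
ffa
gbvg
hml
kim
soqva
pap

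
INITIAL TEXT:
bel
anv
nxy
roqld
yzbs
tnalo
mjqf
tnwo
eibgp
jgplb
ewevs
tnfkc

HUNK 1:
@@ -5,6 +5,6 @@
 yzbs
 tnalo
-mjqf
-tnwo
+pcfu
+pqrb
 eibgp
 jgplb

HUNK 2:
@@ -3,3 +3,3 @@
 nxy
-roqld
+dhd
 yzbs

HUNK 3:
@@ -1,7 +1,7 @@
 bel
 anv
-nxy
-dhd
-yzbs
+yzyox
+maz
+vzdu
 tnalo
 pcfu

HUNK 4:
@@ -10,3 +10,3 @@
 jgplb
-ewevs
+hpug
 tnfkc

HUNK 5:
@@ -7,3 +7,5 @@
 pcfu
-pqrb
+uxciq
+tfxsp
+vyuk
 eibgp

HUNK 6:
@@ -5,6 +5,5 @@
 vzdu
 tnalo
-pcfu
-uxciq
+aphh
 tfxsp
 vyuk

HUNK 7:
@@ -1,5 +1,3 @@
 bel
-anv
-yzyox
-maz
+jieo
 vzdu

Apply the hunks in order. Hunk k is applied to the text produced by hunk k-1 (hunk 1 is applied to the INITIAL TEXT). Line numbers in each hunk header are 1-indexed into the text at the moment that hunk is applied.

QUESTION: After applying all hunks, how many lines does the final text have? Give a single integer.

Answer: 11

Derivation:
Hunk 1: at line 5 remove [mjqf,tnwo] add [pcfu,pqrb] -> 12 lines: bel anv nxy roqld yzbs tnalo pcfu pqrb eibgp jgplb ewevs tnfkc
Hunk 2: at line 3 remove [roqld] add [dhd] -> 12 lines: bel anv nxy dhd yzbs tnalo pcfu pqrb eibgp jgplb ewevs tnfkc
Hunk 3: at line 1 remove [nxy,dhd,yzbs] add [yzyox,maz,vzdu] -> 12 lines: bel anv yzyox maz vzdu tnalo pcfu pqrb eibgp jgplb ewevs tnfkc
Hunk 4: at line 10 remove [ewevs] add [hpug] -> 12 lines: bel anv yzyox maz vzdu tnalo pcfu pqrb eibgp jgplb hpug tnfkc
Hunk 5: at line 7 remove [pqrb] add [uxciq,tfxsp,vyuk] -> 14 lines: bel anv yzyox maz vzdu tnalo pcfu uxciq tfxsp vyuk eibgp jgplb hpug tnfkc
Hunk 6: at line 5 remove [pcfu,uxciq] add [aphh] -> 13 lines: bel anv yzyox maz vzdu tnalo aphh tfxsp vyuk eibgp jgplb hpug tnfkc
Hunk 7: at line 1 remove [anv,yzyox,maz] add [jieo] -> 11 lines: bel jieo vzdu tnalo aphh tfxsp vyuk eibgp jgplb hpug tnfkc
Final line count: 11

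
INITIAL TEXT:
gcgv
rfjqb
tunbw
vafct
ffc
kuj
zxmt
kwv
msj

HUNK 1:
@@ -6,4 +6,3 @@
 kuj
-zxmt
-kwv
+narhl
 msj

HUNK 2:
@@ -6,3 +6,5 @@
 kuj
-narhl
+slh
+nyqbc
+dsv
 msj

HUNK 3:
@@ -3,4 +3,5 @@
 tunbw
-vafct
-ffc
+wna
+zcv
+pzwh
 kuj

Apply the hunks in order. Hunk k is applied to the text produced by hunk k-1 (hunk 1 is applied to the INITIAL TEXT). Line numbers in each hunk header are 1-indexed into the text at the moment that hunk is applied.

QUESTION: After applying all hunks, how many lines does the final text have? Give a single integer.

Answer: 11

Derivation:
Hunk 1: at line 6 remove [zxmt,kwv] add [narhl] -> 8 lines: gcgv rfjqb tunbw vafct ffc kuj narhl msj
Hunk 2: at line 6 remove [narhl] add [slh,nyqbc,dsv] -> 10 lines: gcgv rfjqb tunbw vafct ffc kuj slh nyqbc dsv msj
Hunk 3: at line 3 remove [vafct,ffc] add [wna,zcv,pzwh] -> 11 lines: gcgv rfjqb tunbw wna zcv pzwh kuj slh nyqbc dsv msj
Final line count: 11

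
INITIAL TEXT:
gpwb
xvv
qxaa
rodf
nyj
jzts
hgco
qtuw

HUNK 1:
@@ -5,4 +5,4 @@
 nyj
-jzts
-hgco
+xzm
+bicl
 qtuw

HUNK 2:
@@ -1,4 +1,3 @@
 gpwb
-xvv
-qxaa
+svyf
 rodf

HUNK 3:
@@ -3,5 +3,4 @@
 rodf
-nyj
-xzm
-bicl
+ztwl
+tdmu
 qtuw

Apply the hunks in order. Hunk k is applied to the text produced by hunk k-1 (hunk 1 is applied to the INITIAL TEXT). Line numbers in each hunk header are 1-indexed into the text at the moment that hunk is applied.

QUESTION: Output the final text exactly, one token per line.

Answer: gpwb
svyf
rodf
ztwl
tdmu
qtuw

Derivation:
Hunk 1: at line 5 remove [jzts,hgco] add [xzm,bicl] -> 8 lines: gpwb xvv qxaa rodf nyj xzm bicl qtuw
Hunk 2: at line 1 remove [xvv,qxaa] add [svyf] -> 7 lines: gpwb svyf rodf nyj xzm bicl qtuw
Hunk 3: at line 3 remove [nyj,xzm,bicl] add [ztwl,tdmu] -> 6 lines: gpwb svyf rodf ztwl tdmu qtuw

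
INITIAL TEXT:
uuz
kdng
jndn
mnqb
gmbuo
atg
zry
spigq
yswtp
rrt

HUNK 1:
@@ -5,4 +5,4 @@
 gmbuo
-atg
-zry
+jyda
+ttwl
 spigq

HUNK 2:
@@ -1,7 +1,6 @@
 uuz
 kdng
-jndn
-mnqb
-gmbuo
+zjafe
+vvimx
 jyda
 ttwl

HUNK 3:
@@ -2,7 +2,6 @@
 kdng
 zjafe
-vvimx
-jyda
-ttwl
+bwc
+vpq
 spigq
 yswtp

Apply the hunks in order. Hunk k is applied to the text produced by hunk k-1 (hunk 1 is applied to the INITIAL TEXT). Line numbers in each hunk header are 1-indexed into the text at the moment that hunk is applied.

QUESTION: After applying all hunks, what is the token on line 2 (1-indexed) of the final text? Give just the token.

Answer: kdng

Derivation:
Hunk 1: at line 5 remove [atg,zry] add [jyda,ttwl] -> 10 lines: uuz kdng jndn mnqb gmbuo jyda ttwl spigq yswtp rrt
Hunk 2: at line 1 remove [jndn,mnqb,gmbuo] add [zjafe,vvimx] -> 9 lines: uuz kdng zjafe vvimx jyda ttwl spigq yswtp rrt
Hunk 3: at line 2 remove [vvimx,jyda,ttwl] add [bwc,vpq] -> 8 lines: uuz kdng zjafe bwc vpq spigq yswtp rrt
Final line 2: kdng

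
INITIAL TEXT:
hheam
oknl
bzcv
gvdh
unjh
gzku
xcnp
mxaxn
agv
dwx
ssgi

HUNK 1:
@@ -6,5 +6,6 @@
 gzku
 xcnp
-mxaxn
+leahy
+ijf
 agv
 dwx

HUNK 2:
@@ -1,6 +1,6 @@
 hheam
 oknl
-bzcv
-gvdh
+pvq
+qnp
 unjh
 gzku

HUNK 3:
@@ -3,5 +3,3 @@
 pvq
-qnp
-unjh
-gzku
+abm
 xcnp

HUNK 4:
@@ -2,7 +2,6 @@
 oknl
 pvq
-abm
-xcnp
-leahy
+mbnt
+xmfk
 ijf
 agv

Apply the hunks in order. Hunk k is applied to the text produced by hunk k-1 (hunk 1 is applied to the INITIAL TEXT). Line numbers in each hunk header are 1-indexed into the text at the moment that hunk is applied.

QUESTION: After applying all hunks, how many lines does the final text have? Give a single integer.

Hunk 1: at line 6 remove [mxaxn] add [leahy,ijf] -> 12 lines: hheam oknl bzcv gvdh unjh gzku xcnp leahy ijf agv dwx ssgi
Hunk 2: at line 1 remove [bzcv,gvdh] add [pvq,qnp] -> 12 lines: hheam oknl pvq qnp unjh gzku xcnp leahy ijf agv dwx ssgi
Hunk 3: at line 3 remove [qnp,unjh,gzku] add [abm] -> 10 lines: hheam oknl pvq abm xcnp leahy ijf agv dwx ssgi
Hunk 4: at line 2 remove [abm,xcnp,leahy] add [mbnt,xmfk] -> 9 lines: hheam oknl pvq mbnt xmfk ijf agv dwx ssgi
Final line count: 9

Answer: 9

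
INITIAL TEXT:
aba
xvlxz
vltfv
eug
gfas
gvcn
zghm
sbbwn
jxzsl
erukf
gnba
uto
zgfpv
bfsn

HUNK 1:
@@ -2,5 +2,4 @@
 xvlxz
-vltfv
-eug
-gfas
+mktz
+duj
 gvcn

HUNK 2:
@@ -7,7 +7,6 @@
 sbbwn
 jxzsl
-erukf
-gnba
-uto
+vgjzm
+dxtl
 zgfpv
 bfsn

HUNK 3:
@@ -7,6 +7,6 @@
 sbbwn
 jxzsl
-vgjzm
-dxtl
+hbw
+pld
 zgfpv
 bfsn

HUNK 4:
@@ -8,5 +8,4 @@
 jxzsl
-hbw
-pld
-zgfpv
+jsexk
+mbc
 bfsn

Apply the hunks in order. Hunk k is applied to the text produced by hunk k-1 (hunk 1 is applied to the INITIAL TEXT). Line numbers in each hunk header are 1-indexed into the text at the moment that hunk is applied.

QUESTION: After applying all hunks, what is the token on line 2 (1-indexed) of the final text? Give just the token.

Hunk 1: at line 2 remove [vltfv,eug,gfas] add [mktz,duj] -> 13 lines: aba xvlxz mktz duj gvcn zghm sbbwn jxzsl erukf gnba uto zgfpv bfsn
Hunk 2: at line 7 remove [erukf,gnba,uto] add [vgjzm,dxtl] -> 12 lines: aba xvlxz mktz duj gvcn zghm sbbwn jxzsl vgjzm dxtl zgfpv bfsn
Hunk 3: at line 7 remove [vgjzm,dxtl] add [hbw,pld] -> 12 lines: aba xvlxz mktz duj gvcn zghm sbbwn jxzsl hbw pld zgfpv bfsn
Hunk 4: at line 8 remove [hbw,pld,zgfpv] add [jsexk,mbc] -> 11 lines: aba xvlxz mktz duj gvcn zghm sbbwn jxzsl jsexk mbc bfsn
Final line 2: xvlxz

Answer: xvlxz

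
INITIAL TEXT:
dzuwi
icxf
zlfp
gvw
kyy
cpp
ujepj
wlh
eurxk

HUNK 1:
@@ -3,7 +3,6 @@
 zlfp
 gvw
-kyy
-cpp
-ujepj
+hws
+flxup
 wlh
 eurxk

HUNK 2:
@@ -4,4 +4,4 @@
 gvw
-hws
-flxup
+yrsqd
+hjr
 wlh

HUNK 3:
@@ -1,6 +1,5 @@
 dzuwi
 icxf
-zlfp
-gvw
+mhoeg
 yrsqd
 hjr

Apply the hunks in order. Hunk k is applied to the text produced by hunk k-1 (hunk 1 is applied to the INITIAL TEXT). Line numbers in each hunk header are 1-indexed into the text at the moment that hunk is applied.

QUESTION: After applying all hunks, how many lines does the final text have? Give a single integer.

Hunk 1: at line 3 remove [kyy,cpp,ujepj] add [hws,flxup] -> 8 lines: dzuwi icxf zlfp gvw hws flxup wlh eurxk
Hunk 2: at line 4 remove [hws,flxup] add [yrsqd,hjr] -> 8 lines: dzuwi icxf zlfp gvw yrsqd hjr wlh eurxk
Hunk 3: at line 1 remove [zlfp,gvw] add [mhoeg] -> 7 lines: dzuwi icxf mhoeg yrsqd hjr wlh eurxk
Final line count: 7

Answer: 7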